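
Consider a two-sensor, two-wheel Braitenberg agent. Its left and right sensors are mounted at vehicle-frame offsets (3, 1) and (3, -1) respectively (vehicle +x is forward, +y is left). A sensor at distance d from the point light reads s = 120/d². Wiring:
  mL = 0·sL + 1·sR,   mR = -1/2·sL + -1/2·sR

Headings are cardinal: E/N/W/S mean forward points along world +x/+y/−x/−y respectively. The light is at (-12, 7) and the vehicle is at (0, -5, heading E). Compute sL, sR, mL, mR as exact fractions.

60/173 60/197 60/197 -11100/34081

left sensor world pos  = (3, -4); dL² = 346
right sensor world pos = (3, -6); dR² = 394
sL = 120/346 = 60/173
sR = 120/394 = 60/197
mL = 0·sL + 1·sR = 60/197
mR = -1/2·sL + -1/2·sR = -11100/34081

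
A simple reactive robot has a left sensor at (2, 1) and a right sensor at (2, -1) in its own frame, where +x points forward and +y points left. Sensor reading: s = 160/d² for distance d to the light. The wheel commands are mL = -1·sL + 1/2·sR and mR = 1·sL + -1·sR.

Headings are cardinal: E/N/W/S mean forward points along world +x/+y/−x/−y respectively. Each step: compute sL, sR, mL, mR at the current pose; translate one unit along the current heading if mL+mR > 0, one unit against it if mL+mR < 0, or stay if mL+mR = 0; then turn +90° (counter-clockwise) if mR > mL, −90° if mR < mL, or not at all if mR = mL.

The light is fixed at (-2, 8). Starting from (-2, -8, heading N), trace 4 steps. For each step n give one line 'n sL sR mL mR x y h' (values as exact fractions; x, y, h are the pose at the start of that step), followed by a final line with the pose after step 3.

0 160/197 160/197 -80/197 0 -2 -8 N
1 20/41 8/13 -96/533 -68/533 -2 -9 W
2 32/73 160/361 -5712/26353 -128/26353 -1 -9 S
3 80/117 80/149 -7240/17433 2560/17433 -1 -8 E
final -2 -8 N

n=0: pose=(-2,-8,N); sL=160/197, sR=160/197; mL=-80/197, mR=0; mL+mR=-80/197 → advance -1; mR−mL=80/197 → turn +1·90°
n=1: pose=(-2,-9,W); sL=20/41, sR=8/13; mL=-96/533, mR=-68/533; mL+mR=-4/13 → advance -1; mR−mL=28/533 → turn +1·90°
n=2: pose=(-1,-9,S); sL=32/73, sR=160/361; mL=-5712/26353, mR=-128/26353; mL+mR=-80/361 → advance -1; mR−mL=5584/26353 → turn +1·90°
n=3: pose=(-1,-8,E); sL=80/117, sR=80/149; mL=-7240/17433, mR=2560/17433; mL+mR=-40/149 → advance -1; mR−mL=9800/17433 → turn +1·90°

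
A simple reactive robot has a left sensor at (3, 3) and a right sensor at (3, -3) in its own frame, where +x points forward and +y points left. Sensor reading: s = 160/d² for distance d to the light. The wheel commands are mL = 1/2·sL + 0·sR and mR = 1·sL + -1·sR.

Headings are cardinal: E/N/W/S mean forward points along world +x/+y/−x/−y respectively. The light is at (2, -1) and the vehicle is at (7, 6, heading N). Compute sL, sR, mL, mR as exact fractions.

left sensor world pos  = (4, 9); dL² = 104
right sensor world pos = (10, 9); dR² = 164
sL = 160/104 = 20/13
sR = 160/164 = 40/41
mL = 1/2·sL + 0·sR = 10/13
mR = 1·sL + -1·sR = 300/533

20/13 40/41 10/13 300/533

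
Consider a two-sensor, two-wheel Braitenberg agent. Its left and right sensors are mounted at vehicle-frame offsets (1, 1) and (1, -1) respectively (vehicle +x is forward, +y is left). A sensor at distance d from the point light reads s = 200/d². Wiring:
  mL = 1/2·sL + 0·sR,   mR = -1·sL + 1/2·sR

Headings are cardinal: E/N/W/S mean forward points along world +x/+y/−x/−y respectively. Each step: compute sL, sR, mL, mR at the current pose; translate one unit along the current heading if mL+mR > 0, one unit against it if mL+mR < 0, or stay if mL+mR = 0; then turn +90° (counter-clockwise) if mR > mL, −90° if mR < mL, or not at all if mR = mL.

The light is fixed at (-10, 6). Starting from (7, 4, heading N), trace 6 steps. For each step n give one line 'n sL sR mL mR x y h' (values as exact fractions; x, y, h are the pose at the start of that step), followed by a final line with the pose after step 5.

n=0: pose=(7,4,N); sL=200/257, sR=8/13; mL=100/257, mR=-1572/3341; mL+mR=-272/3341 → advance -1; mR−mL=-2872/3341 → turn -1·90°
n=1: pose=(7,3,E); sL=25/41, sR=10/17; mL=25/82, mR=-220/697; mL+mR=-15/1394 → advance -1; mR−mL=-865/1394 → turn -1·90°
n=2: pose=(6,3,S); sL=40/61, sR=200/241; mL=20/61, mR=-3540/14701; mL+mR=1280/14701 → advance +1; mR−mL=-8360/14701 → turn -1·90°
n=3: pose=(6,2,W); sL=4/5, sR=100/117; mL=2/5, mR=-218/585; mL+mR=16/585 → advance +1; mR−mL=-452/585 → turn -1·90°
n=4: pose=(5,2,N); sL=40/41, sR=40/53; mL=20/41, mR=-1300/2173; mL+mR=-240/2173 → advance -1; mR−mL=-2360/2173 → turn -1·90°
n=5: pose=(5,1,E); sL=25/34, sR=50/73; mL=25/68, mR=-975/2482; mL+mR=-125/4964 → advance -1; mR−mL=-3775/4964 → turn -1·90°

0 200/257 8/13 100/257 -1572/3341 7 4 N
1 25/41 10/17 25/82 -220/697 7 3 E
2 40/61 200/241 20/61 -3540/14701 6 3 S
3 4/5 100/117 2/5 -218/585 6 2 W
4 40/41 40/53 20/41 -1300/2173 5 2 N
5 25/34 50/73 25/68 -975/2482 5 1 E
final 4 1 S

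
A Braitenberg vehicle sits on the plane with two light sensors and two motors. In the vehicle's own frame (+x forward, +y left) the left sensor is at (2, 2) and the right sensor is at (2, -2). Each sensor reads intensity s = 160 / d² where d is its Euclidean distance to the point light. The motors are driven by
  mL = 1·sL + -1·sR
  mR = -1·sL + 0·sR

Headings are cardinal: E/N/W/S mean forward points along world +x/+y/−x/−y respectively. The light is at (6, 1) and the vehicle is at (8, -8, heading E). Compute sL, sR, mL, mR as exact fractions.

left sensor world pos  = (10, -6); dL² = 65
right sensor world pos = (10, -10); dR² = 137
sL = 160/65 = 32/13
sR = 160/137 = 160/137
mL = 1·sL + -1·sR = 2304/1781
mR = -1·sL + 0·sR = -32/13

32/13 160/137 2304/1781 -32/13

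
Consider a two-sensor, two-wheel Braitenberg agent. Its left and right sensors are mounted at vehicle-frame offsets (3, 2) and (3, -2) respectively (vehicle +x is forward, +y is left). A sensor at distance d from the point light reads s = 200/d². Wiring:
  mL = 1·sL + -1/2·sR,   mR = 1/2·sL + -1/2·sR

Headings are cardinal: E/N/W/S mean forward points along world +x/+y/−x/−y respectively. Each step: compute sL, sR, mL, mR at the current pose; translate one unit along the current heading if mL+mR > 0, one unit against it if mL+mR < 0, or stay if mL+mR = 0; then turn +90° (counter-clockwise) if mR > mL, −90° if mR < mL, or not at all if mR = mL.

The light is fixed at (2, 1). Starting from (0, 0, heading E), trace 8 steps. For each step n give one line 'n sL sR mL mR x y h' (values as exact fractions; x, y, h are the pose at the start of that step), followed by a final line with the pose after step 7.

0 100 20 90 40 0 0 E
1 200/17 8 132/17 32/17 1 0 S
2 25/4 25/2 0 -25/8 1 -1 W
3 40 40 20 0 2 -1 N
4 20 100/9 130/9 40/9 2 0 E
5 8 200/17 36/17 -32/17 3 0 S
6 10 50 -15 -20 3 -1 W
7 200 200/17 3300/17 1600/17 4 -1 N
final 4 0 E

n=0: pose=(0,0,E); sL=100, sR=20; mL=90, mR=40; mL+mR=130 → advance +1; mR−mL=-50 → turn -1·90°
n=1: pose=(1,0,S); sL=200/17, sR=8; mL=132/17, mR=32/17; mL+mR=164/17 → advance +1; mR−mL=-100/17 → turn -1·90°
n=2: pose=(1,-1,W); sL=25/4, sR=25/2; mL=0, mR=-25/8; mL+mR=-25/8 → advance -1; mR−mL=-25/8 → turn -1·90°
n=3: pose=(2,-1,N); sL=40, sR=40; mL=20, mR=0; mL+mR=20 → advance +1; mR−mL=-20 → turn -1·90°
n=4: pose=(2,0,E); sL=20, sR=100/9; mL=130/9, mR=40/9; mL+mR=170/9 → advance +1; mR−mL=-10 → turn -1·90°
n=5: pose=(3,0,S); sL=8, sR=200/17; mL=36/17, mR=-32/17; mL+mR=4/17 → advance +1; mR−mL=-4 → turn -1·90°
n=6: pose=(3,-1,W); sL=10, sR=50; mL=-15, mR=-20; mL+mR=-35 → advance -1; mR−mL=-5 → turn -1·90°
n=7: pose=(4,-1,N); sL=200, sR=200/17; mL=3300/17, mR=1600/17; mL+mR=4900/17 → advance +1; mR−mL=-100 → turn -1·90°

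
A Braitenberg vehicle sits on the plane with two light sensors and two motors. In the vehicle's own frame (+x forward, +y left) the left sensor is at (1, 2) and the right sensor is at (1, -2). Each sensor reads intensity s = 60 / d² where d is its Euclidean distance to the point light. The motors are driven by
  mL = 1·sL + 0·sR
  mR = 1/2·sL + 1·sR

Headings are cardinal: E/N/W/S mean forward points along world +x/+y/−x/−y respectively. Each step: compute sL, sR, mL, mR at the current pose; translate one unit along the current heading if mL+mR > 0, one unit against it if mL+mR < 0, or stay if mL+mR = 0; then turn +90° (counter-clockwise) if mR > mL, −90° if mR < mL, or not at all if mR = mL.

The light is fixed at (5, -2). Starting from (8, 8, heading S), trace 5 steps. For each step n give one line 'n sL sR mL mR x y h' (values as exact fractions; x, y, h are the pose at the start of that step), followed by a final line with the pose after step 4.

n=0: pose=(8,8,S); sL=30/53, sR=30/41; mL=30/53, mR=2205/2173; mL+mR=3435/2173 → advance +1; mR−mL=975/2173 → turn +1·90°
n=1: pose=(8,7,E); sL=60/137, sR=12/13; mL=60/137, mR=2034/1781; mL+mR=2814/1781 → advance +1; mR−mL=1254/1781 → turn +1·90°
n=2: pose=(9,7,N); sL=15/26, sR=15/34; mL=15/26, mR=645/884; mL+mR=1155/884 → advance +1; mR−mL=135/884 → turn +1·90°
n=3: pose=(9,8,W); sL=60/73, sR=20/51; mL=60/73, mR=2990/3723; mL+mR=6050/3723 → advance +1; mR−mL=-70/3723 → turn -1·90°
n=4: pose=(8,8,N); sL=30/61, sR=30/73; mL=30/61, mR=2925/4453; mL+mR=5115/4453 → advance +1; mR−mL=735/4453 → turn +1·90°

0 30/53 30/41 30/53 2205/2173 8 8 S
1 60/137 12/13 60/137 2034/1781 8 7 E
2 15/26 15/34 15/26 645/884 9 7 N
3 60/73 20/51 60/73 2990/3723 9 8 W
4 30/61 30/73 30/61 2925/4453 8 8 N
final 8 9 W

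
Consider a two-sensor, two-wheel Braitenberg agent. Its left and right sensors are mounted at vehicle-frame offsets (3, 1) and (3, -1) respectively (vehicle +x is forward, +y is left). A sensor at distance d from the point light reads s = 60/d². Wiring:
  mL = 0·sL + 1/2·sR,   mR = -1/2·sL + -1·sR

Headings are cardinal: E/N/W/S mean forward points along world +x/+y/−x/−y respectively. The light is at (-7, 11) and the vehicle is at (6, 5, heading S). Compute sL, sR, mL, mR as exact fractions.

left sensor world pos  = (7, 2); dL² = 277
right sensor world pos = (5, 2); dR² = 225
sL = 60/277 = 60/277
sR = 60/225 = 4/15
mL = 0·sL + 1/2·sR = 2/15
mR = -1/2·sL + -1·sR = -1558/4155

60/277 4/15 2/15 -1558/4155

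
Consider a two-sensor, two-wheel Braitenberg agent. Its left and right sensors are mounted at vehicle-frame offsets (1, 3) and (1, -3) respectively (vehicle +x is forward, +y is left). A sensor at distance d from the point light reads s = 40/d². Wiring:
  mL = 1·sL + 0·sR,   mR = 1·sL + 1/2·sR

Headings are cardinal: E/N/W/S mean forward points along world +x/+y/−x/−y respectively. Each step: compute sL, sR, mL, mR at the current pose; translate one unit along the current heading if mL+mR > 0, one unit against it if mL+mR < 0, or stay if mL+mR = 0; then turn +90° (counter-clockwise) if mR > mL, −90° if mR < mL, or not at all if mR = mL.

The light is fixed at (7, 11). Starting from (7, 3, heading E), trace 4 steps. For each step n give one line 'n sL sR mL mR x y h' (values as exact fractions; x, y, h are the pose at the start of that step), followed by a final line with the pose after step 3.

0 20/13 20/61 20/13 1350/793 7 3 E
1 40/53 8/13 40/53 732/689 8 3 N
2 2/5 5/2 2/5 33/20 8 4 W
3 40/73 40/73 40/73 60/73 7 4 S
final 7 3 E

n=0: pose=(7,3,E); sL=20/13, sR=20/61; mL=20/13, mR=1350/793; mL+mR=2570/793 → advance +1; mR−mL=10/61 → turn +1·90°
n=1: pose=(8,3,N); sL=40/53, sR=8/13; mL=40/53, mR=732/689; mL+mR=1252/689 → advance +1; mR−mL=4/13 → turn +1·90°
n=2: pose=(8,4,W); sL=2/5, sR=5/2; mL=2/5, mR=33/20; mL+mR=41/20 → advance +1; mR−mL=5/4 → turn +1·90°
n=3: pose=(7,4,S); sL=40/73, sR=40/73; mL=40/73, mR=60/73; mL+mR=100/73 → advance +1; mR−mL=20/73 → turn +1·90°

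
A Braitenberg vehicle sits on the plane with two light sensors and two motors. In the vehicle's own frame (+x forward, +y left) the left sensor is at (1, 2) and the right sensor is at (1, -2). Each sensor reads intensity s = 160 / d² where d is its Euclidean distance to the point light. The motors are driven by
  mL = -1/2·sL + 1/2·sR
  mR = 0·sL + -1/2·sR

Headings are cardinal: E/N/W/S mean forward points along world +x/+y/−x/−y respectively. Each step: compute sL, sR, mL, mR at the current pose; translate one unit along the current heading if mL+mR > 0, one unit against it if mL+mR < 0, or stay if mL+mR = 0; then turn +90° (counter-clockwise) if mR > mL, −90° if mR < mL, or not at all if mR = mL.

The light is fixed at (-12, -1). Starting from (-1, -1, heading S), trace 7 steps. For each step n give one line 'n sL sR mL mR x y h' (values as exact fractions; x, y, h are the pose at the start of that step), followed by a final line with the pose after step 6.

0 16/17 80/41 352/697 -40/41 -1 -1 S
1 160/101 160/109 -640/11009 -80/109 -1 0 W
2 20/13 4/5 -24/65 -2/5 0 0 N
3 160/173 160/173 0 -80/173 0 -1 E
4 16/17 80/41 352/697 -40/41 -1 -1 S
5 160/101 160/109 -640/11009 -80/109 -1 0 W
6 20/13 4/5 -24/65 -2/5 0 0 N
final 0 -1 E

n=0: pose=(-1,-1,S); sL=16/17, sR=80/41; mL=352/697, mR=-40/41; mL+mR=-8/17 → advance -1; mR−mL=-1032/697 → turn -1·90°
n=1: pose=(-1,0,W); sL=160/101, sR=160/109; mL=-640/11009, mR=-80/109; mL+mR=-80/101 → advance -1; mR−mL=-7440/11009 → turn -1·90°
n=2: pose=(0,0,N); sL=20/13, sR=4/5; mL=-24/65, mR=-2/5; mL+mR=-10/13 → advance -1; mR−mL=-2/65 → turn -1·90°
n=3: pose=(0,-1,E); sL=160/173, sR=160/173; mL=0, mR=-80/173; mL+mR=-80/173 → advance -1; mR−mL=-80/173 → turn -1·90°
n=4: pose=(-1,-1,S); sL=16/17, sR=80/41; mL=352/697, mR=-40/41; mL+mR=-8/17 → advance -1; mR−mL=-1032/697 → turn -1·90°
n=5: pose=(-1,0,W); sL=160/101, sR=160/109; mL=-640/11009, mR=-80/109; mL+mR=-80/101 → advance -1; mR−mL=-7440/11009 → turn -1·90°
n=6: pose=(0,0,N); sL=20/13, sR=4/5; mL=-24/65, mR=-2/5; mL+mR=-10/13 → advance -1; mR−mL=-2/65 → turn -1·90°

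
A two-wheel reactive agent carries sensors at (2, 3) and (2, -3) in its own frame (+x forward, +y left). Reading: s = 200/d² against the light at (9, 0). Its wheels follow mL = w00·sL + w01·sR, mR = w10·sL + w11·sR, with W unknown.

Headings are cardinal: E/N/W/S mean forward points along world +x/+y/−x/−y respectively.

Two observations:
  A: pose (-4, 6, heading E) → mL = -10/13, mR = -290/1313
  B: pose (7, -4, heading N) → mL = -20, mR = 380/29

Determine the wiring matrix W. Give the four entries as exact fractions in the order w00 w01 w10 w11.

obs A: pose=(-4,6,E) → sL=100/101, sR=20/13, mL=-10/13, mR=-290/1313
obs B: pose=(7,-4,N) → sL=200/29, sR=40, mL=-20, mR=380/29
sensor matrix S = [[100/101, 20/13], [200/29, 40]]; det S = 1104000/38077
solve [mL_A; mL_B] = S·[w00; w01] and [mR_A; mR_B] = S·[w10; w11]:
  w00 = 0, w01 = -1/2, w10 = -1, w11 = 1/2

0 -1/2 -1 1/2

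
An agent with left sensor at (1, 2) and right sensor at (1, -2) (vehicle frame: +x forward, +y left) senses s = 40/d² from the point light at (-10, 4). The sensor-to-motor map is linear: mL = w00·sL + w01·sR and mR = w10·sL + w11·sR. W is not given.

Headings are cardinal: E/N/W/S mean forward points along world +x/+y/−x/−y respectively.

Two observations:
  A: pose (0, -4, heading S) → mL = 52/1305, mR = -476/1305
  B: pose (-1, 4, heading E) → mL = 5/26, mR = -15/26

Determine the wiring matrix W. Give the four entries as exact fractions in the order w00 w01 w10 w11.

1 -1/2 -1/2 -1

obs A: pose=(0,-4,S) → sL=8/45, sR=8/29, mL=52/1305, mR=-476/1305
obs B: pose=(-1,4,E) → sL=5/13, sR=5/13, mL=5/26, mR=-15/26
sensor matrix S = [[8/45, 8/29], [5/13, 5/13]]; det S = -128/3393
solve [mL_A; mL_B] = S·[w00; w01] and [mR_A; mR_B] = S·[w10; w11]:
  w00 = 1, w01 = -1/2, w10 = -1/2, w11 = -1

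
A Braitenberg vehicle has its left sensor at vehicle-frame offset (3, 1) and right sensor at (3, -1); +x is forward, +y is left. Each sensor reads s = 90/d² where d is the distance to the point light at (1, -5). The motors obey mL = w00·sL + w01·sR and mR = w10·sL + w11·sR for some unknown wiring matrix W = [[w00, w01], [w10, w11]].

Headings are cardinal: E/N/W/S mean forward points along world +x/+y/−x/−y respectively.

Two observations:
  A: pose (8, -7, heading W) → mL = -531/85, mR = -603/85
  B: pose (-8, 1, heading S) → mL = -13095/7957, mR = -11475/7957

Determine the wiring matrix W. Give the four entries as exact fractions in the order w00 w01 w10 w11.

-1 -1/2 -1/2 -1

obs A: pose=(8,-7,W) → sL=18/5, sR=90/17, mL=-531/85, mR=-603/85
obs B: pose=(-8,1,S) → sL=90/73, sR=90/109, mL=-13095/7957, mR=-11475/7957
sensor matrix S = [[18/5, 90/17], [90/73, 90/109]]; det S = -480816/135269
solve [mL_A; mL_B] = S·[w00; w01] and [mR_A; mR_B] = S·[w10; w11]:
  w00 = -1, w01 = -1/2, w10 = -1/2, w11 = -1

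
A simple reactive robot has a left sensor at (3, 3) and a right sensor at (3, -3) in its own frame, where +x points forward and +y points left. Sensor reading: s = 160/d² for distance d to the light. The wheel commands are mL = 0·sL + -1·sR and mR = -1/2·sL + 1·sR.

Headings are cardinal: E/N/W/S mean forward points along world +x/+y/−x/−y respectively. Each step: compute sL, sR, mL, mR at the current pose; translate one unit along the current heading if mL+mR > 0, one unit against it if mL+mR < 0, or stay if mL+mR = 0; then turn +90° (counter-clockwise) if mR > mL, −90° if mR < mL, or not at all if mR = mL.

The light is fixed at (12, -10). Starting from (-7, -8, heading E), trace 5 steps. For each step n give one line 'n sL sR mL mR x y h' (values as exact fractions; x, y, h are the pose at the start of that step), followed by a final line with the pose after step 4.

n=0: pose=(-7,-8,E); sL=160/281, sR=160/257; mL=-160/257, mR=24400/72217; mL+mR=-80/281 → advance -1; mR−mL=69360/72217 → turn +1·90°
n=1: pose=(-8,-8,N); sL=80/277, sR=80/157; mL=-80/157, mR=15880/43489; mL+mR=-40/277 → advance -1; mR−mL=38040/43489 → turn +1·90°
n=2: pose=(-8,-9,W); sL=160/533, sR=32/109; mL=-32/109, mR=8336/58097; mL+mR=-80/533 → advance -1; mR−mL=25392/58097 → turn +1·90°
n=3: pose=(-7,-9,S); sL=8/13, sR=20/61; mL=-20/61, mR=16/793; mL+mR=-4/13 → advance -1; mR−mL=276/793 → turn +1·90°
n=4: pose=(-7,-8,E); sL=160/281, sR=160/257; mL=-160/257, mR=24400/72217; mL+mR=-80/281 → advance -1; mR−mL=69360/72217 → turn +1·90°

0 160/281 160/257 -160/257 24400/72217 -7 -8 E
1 80/277 80/157 -80/157 15880/43489 -8 -8 N
2 160/533 32/109 -32/109 8336/58097 -8 -9 W
3 8/13 20/61 -20/61 16/793 -7 -9 S
4 160/281 160/257 -160/257 24400/72217 -7 -8 E
final -8 -8 N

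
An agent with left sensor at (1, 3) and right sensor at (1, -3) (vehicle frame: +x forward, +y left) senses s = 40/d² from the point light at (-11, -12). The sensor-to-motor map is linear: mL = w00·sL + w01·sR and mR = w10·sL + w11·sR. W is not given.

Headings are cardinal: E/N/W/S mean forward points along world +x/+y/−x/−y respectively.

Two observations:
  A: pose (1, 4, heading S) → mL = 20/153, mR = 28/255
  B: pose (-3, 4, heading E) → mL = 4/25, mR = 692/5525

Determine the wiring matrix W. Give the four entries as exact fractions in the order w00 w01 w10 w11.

0 1 1/2 1/2

obs A: pose=(1,4,S) → sL=4/45, sR=20/153, mL=20/153, mR=28/255
obs B: pose=(-3,4,E) → sL=20/221, sR=4/25, mL=4/25, mR=692/5525
sensor matrix S = [[4/45, 20/153], [20/221, 4/25]]; det S = 10112/4226625
solve [mL_A; mL_B] = S·[w00; w01] and [mR_A; mR_B] = S·[w10; w11]:
  w00 = 0, w01 = 1, w10 = 1/2, w11 = 1/2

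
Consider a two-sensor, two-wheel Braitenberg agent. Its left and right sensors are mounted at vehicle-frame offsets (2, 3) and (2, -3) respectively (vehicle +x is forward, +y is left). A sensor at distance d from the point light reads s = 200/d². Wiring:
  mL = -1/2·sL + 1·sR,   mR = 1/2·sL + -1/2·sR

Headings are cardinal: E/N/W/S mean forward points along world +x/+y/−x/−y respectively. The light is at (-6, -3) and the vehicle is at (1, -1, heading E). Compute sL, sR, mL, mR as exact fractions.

100/53 100/41 3250/2173 -600/2173

left sensor world pos  = (3, 2); dL² = 106
right sensor world pos = (3, -4); dR² = 82
sL = 200/106 = 100/53
sR = 200/82 = 100/41
mL = -1/2·sL + 1·sR = 3250/2173
mR = 1/2·sL + -1/2·sR = -600/2173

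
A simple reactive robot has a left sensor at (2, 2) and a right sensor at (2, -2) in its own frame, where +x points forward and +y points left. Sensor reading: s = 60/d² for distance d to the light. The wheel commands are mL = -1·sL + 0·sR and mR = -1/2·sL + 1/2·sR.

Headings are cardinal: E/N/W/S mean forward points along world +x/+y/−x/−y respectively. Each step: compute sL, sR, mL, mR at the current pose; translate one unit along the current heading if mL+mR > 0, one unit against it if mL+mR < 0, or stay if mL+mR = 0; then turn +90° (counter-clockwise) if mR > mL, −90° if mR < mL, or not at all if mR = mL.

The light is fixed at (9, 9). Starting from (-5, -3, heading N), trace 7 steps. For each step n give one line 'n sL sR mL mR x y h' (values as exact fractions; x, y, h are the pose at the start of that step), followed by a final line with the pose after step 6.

0 15/89 15/61 -15/89 210/5429 -5 -3 N
1 60/481 60/377 -60/481 240/13949 -5 -4 W
2 30/173 2/15 -30/173 -52/2595 -4 -4 S
3 60/221 60/317 -60/221 -2880/70057 -4 -3 E
4 15/89 15/61 -15/89 210/5429 -5 -3 N
5 60/481 60/377 -60/481 240/13949 -5 -4 W
6 30/173 2/15 -30/173 -52/2595 -4 -4 S
final -4 -3 E

n=0: pose=(-5,-3,N); sL=15/89, sR=15/61; mL=-15/89, mR=210/5429; mL+mR=-705/5429 → advance -1; mR−mL=1125/5429 → turn +1·90°
n=1: pose=(-5,-4,W); sL=60/481, sR=60/377; mL=-60/481, mR=240/13949; mL+mR=-1500/13949 → advance -1; mR−mL=1980/13949 → turn +1·90°
n=2: pose=(-4,-4,S); sL=30/173, sR=2/15; mL=-30/173, mR=-52/2595; mL+mR=-502/2595 → advance -1; mR−mL=398/2595 → turn +1·90°
n=3: pose=(-4,-3,E); sL=60/221, sR=60/317; mL=-60/221, mR=-2880/70057; mL+mR=-21900/70057 → advance -1; mR−mL=16140/70057 → turn +1·90°
n=4: pose=(-5,-3,N); sL=15/89, sR=15/61; mL=-15/89, mR=210/5429; mL+mR=-705/5429 → advance -1; mR−mL=1125/5429 → turn +1·90°
n=5: pose=(-5,-4,W); sL=60/481, sR=60/377; mL=-60/481, mR=240/13949; mL+mR=-1500/13949 → advance -1; mR−mL=1980/13949 → turn +1·90°
n=6: pose=(-4,-4,S); sL=30/173, sR=2/15; mL=-30/173, mR=-52/2595; mL+mR=-502/2595 → advance -1; mR−mL=398/2595 → turn +1·90°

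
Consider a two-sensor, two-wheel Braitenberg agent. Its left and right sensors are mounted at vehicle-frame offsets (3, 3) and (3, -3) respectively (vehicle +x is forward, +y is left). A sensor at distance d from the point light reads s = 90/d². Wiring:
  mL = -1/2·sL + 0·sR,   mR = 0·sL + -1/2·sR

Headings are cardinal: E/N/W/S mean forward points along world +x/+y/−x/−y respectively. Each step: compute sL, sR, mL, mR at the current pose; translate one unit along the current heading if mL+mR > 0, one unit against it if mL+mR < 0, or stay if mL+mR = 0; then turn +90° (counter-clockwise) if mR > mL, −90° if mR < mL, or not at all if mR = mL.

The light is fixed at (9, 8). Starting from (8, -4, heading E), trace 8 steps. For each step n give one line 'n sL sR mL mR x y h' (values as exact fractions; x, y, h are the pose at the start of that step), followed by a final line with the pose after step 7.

0 18/17 90/229 -9/17 -45/229 8 -4 E
1 45/53 45/41 -45/106 -45/82 7 -4 N
2 90/101 90/257 -45/101 -45/257 7 -5 E
3 45/68 9/10 -45/136 -9/20 6 -5 N
4 90/121 90/289 -45/121 -45/289 6 -6 E
5 9/17 45/61 -9/34 -45/122 5 -6 N
6 18/29 18/65 -9/29 -9/65 5 -7 E
7 45/104 45/74 -45/208 -45/148 4 -7 N
final 4 -8 E

n=0: pose=(8,-4,E); sL=18/17, sR=90/229; mL=-9/17, mR=-45/229; mL+mR=-2826/3893 → advance -1; mR−mL=1296/3893 → turn +1·90°
n=1: pose=(7,-4,N); sL=45/53, sR=45/41; mL=-45/106, mR=-45/82; mL+mR=-2115/2173 → advance -1; mR−mL=-270/2173 → turn -1·90°
n=2: pose=(7,-5,E); sL=90/101, sR=90/257; mL=-45/101, mR=-45/257; mL+mR=-16110/25957 → advance -1; mR−mL=7020/25957 → turn +1·90°
n=3: pose=(6,-5,N); sL=45/68, sR=9/10; mL=-45/136, mR=-9/20; mL+mR=-531/680 → advance -1; mR−mL=-81/680 → turn -1·90°
n=4: pose=(6,-6,E); sL=90/121, sR=90/289; mL=-45/121, mR=-45/289; mL+mR=-18450/34969 → advance -1; mR−mL=7560/34969 → turn +1·90°
n=5: pose=(5,-6,N); sL=9/17, sR=45/61; mL=-9/34, mR=-45/122; mL+mR=-657/1037 → advance -1; mR−mL=-108/1037 → turn -1·90°
n=6: pose=(5,-7,E); sL=18/29, sR=18/65; mL=-9/29, mR=-9/65; mL+mR=-846/1885 → advance -1; mR−mL=324/1885 → turn +1·90°
n=7: pose=(4,-7,N); sL=45/104, sR=45/74; mL=-45/208, mR=-45/148; mL+mR=-4005/7696 → advance -1; mR−mL=-675/7696 → turn -1·90°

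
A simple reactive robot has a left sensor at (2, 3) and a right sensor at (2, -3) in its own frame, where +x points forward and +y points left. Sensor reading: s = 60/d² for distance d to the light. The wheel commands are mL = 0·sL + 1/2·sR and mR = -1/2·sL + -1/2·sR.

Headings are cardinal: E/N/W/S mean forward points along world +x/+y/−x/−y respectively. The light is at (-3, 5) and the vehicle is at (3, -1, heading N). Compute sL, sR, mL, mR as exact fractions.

left sensor world pos  = (0, 1); dL² = 25
right sensor world pos = (6, 1); dR² = 97
sL = 60/25 = 12/5
sR = 60/97 = 60/97
mL = 0·sL + 1/2·sR = 30/97
mR = -1/2·sL + -1/2·sR = -732/485

12/5 60/97 30/97 -732/485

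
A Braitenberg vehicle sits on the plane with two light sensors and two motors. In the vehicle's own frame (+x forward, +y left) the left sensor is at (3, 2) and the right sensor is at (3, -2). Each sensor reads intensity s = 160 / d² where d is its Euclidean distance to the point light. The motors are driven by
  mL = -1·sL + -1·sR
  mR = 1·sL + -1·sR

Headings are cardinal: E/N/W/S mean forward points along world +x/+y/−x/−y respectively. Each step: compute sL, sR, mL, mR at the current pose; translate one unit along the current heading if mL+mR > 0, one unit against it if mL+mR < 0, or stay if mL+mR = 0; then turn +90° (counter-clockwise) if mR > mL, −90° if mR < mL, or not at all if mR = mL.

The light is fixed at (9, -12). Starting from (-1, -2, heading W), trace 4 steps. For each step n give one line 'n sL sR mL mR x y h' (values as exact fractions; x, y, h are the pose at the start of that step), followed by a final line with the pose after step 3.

0 160/233 160/313 -87360/72929 12800/72929 -1 -2 W
1 80/49 16/17 -2144/833 576/833 0 -2 S
2 32/41 160/117 -10304/4797 -2816/4797 0 -1 E
3 8/17 8/13 -240/221 -32/221 -1 -1 N
final -1 -2 W

n=0: pose=(-1,-2,W); sL=160/233, sR=160/313; mL=-87360/72929, mR=12800/72929; mL+mR=-320/313 → advance -1; mR−mL=320/233 → turn +1·90°
n=1: pose=(0,-2,S); sL=80/49, sR=16/17; mL=-2144/833, mR=576/833; mL+mR=-32/17 → advance -1; mR−mL=160/49 → turn +1·90°
n=2: pose=(0,-1,E); sL=32/41, sR=160/117; mL=-10304/4797, mR=-2816/4797; mL+mR=-320/117 → advance -1; mR−mL=64/41 → turn +1·90°
n=3: pose=(-1,-1,N); sL=8/17, sR=8/13; mL=-240/221, mR=-32/221; mL+mR=-16/13 → advance -1; mR−mL=16/17 → turn +1·90°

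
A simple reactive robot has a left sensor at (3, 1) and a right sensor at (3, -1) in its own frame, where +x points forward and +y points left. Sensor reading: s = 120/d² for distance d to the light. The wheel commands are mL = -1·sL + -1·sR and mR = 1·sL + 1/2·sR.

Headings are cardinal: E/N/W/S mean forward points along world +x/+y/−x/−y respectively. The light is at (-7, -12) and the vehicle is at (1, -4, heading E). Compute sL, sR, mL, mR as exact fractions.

60/101 12/17 -2232/1717 1626/1717

left sensor world pos  = (4, -3); dL² = 202
right sensor world pos = (4, -5); dR² = 170
sL = 120/202 = 60/101
sR = 120/170 = 12/17
mL = -1·sL + -1·sR = -2232/1717
mR = 1·sL + 1/2·sR = 1626/1717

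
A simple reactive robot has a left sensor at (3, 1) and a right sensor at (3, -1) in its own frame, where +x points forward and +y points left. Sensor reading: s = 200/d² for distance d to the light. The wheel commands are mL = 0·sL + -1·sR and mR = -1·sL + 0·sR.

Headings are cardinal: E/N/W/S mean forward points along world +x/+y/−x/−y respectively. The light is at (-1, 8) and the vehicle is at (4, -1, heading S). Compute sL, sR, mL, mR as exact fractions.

left sensor world pos  = (5, -4); dL² = 180
right sensor world pos = (3, -4); dR² = 160
sL = 200/180 = 10/9
sR = 200/160 = 5/4
mL = 0·sL + -1·sR = -5/4
mR = -1·sL + 0·sR = -10/9

10/9 5/4 -5/4 -10/9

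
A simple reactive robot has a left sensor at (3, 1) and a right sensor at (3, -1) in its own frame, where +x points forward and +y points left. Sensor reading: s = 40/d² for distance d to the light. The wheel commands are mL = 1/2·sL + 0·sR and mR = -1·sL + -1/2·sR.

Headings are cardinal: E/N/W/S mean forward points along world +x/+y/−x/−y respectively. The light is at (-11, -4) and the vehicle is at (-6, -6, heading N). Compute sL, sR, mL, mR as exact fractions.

left sensor world pos  = (-7, -3); dL² = 17
right sensor world pos = (-5, -3); dR² = 37
sL = 40/17 = 40/17
sR = 40/37 = 40/37
mL = 1/2·sL + 0·sR = 20/17
mR = -1·sL + -1/2·sR = -1820/629

40/17 40/37 20/17 -1820/629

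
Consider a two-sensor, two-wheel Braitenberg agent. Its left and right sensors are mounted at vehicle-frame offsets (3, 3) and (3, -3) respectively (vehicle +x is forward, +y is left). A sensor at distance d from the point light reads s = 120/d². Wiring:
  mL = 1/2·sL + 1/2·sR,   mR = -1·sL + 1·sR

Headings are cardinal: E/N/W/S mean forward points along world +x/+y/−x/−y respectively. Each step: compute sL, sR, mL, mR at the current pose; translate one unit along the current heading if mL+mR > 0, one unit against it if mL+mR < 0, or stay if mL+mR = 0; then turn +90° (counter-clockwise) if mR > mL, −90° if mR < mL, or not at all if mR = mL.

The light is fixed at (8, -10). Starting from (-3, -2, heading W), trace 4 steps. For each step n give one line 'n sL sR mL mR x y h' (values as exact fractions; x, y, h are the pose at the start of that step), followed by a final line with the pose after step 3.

n=0: pose=(-3,-2,W); sL=120/221, sR=120/317; mL=32280/70057, mR=-11520/70057; mL+mR=20760/70057 → advance +1; mR−mL=-43800/70057 → turn -1·90°
n=1: pose=(-4,-2,N); sL=60/173, sR=60/101; mL=8220/17473, mR=4320/17473; mL+mR=12540/17473 → advance +1; mR−mL=-3900/17473 → turn -1·90°
n=2: pose=(-4,-1,E); sL=8/15, sR=40/39; mL=152/195, mR=32/65; mL+mR=248/195 → advance +1; mR−mL=-56/195 → turn -1·90°
n=3: pose=(-3,-1,S); sL=6/5, sR=15/29; mL=249/290, mR=-99/145; mL+mR=51/290 → advance +1; mR−mL=-447/290 → turn -1·90°

0 120/221 120/317 32280/70057 -11520/70057 -3 -2 W
1 60/173 60/101 8220/17473 4320/17473 -4 -2 N
2 8/15 40/39 152/195 32/65 -4 -1 E
3 6/5 15/29 249/290 -99/145 -3 -1 S
final -3 -2 W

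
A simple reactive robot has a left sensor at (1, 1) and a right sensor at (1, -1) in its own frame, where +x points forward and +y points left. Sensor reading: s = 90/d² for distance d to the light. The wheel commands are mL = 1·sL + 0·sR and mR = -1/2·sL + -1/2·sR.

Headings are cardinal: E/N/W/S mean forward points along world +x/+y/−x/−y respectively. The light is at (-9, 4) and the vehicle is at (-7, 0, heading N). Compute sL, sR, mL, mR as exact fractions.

left sensor world pos  = (-8, 1); dL² = 10
right sensor world pos = (-6, 1); dR² = 18
sL = 90/10 = 9
sR = 90/18 = 5
mL = 1·sL + 0·sR = 9
mR = -1/2·sL + -1/2·sR = -7

9 5 9 -7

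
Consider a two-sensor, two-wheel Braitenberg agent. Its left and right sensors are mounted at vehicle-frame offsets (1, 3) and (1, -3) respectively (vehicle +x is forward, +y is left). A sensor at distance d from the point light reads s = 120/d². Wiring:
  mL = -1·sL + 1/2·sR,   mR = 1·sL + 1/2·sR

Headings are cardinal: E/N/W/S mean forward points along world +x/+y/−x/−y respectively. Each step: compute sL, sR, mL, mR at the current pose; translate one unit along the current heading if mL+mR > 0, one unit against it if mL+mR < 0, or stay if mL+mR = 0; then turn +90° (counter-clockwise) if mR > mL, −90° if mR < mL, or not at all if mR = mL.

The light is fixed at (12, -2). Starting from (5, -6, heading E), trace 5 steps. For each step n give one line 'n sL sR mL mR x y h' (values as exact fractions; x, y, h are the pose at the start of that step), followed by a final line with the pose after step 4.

0 120/37 24/17 -1596/629 2484/629 5 -6 E
1 4/3 20/3 2 14/3 6 -6 N
2 24/17 120/49 -156/833 2196/833 6 -5 W
3 15/4 30/29 -375/116 495/116 5 -5 S
4 120/37 24/17 -1596/629 2484/629 5 -6 E
final 6 -6 N

n=0: pose=(5,-6,E); sL=120/37, sR=24/17; mL=-1596/629, mR=2484/629; mL+mR=24/17 → advance +1; mR−mL=240/37 → turn +1·90°
n=1: pose=(6,-6,N); sL=4/3, sR=20/3; mL=2, mR=14/3; mL+mR=20/3 → advance +1; mR−mL=8/3 → turn +1·90°
n=2: pose=(6,-5,W); sL=24/17, sR=120/49; mL=-156/833, mR=2196/833; mL+mR=120/49 → advance +1; mR−mL=48/17 → turn +1·90°
n=3: pose=(5,-5,S); sL=15/4, sR=30/29; mL=-375/116, mR=495/116; mL+mR=30/29 → advance +1; mR−mL=15/2 → turn +1·90°
n=4: pose=(5,-6,E); sL=120/37, sR=24/17; mL=-1596/629, mR=2484/629; mL+mR=24/17 → advance +1; mR−mL=240/37 → turn +1·90°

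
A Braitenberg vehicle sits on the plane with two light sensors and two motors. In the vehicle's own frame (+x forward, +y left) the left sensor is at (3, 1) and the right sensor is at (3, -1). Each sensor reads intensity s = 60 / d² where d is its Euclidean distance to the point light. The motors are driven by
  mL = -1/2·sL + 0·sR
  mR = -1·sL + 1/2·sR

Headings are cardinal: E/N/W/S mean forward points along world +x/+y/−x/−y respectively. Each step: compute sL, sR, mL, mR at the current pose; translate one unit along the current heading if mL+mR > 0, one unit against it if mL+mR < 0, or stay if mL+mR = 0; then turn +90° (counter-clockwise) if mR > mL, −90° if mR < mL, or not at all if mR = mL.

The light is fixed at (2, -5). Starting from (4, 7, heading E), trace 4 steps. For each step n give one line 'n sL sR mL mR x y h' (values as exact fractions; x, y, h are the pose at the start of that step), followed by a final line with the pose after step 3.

0 30/97 30/73 -15/97 -735/7081 4 7 E
1 4/15 60/229 -2/15 -466/3435 3 7 N
2 3/8 15/29 -3/16 -27/232 3 6 E
3 60/197 60/197 -30/197 -30/197 2 6 N
final 2 5 N

n=0: pose=(4,7,E); sL=30/97, sR=30/73; mL=-15/97, mR=-735/7081; mL+mR=-1830/7081 → advance -1; mR−mL=360/7081 → turn +1·90°
n=1: pose=(3,7,N); sL=4/15, sR=60/229; mL=-2/15, mR=-466/3435; mL+mR=-308/1145 → advance -1; mR−mL=-8/3435 → turn -1·90°
n=2: pose=(3,6,E); sL=3/8, sR=15/29; mL=-3/16, mR=-27/232; mL+mR=-141/464 → advance -1; mR−mL=33/464 → turn +1·90°
n=3: pose=(2,6,N); sL=60/197, sR=60/197; mL=-30/197, mR=-30/197; mL+mR=-60/197 → advance -1; mR−mL=0 → turn +0·90°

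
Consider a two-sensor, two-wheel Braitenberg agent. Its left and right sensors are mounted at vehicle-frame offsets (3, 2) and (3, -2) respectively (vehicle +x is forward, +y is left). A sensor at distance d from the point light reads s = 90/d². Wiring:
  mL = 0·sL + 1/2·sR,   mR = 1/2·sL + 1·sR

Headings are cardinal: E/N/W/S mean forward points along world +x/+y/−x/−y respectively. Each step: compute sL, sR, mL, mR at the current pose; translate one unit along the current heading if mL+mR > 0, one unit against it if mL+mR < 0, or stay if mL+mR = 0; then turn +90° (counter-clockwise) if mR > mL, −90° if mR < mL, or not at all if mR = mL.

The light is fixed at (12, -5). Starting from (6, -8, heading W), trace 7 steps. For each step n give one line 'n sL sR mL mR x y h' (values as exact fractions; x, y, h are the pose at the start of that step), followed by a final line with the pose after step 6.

0 45/53 45/41 45/82 6615/4346 6 -8 W
1 90/61 10/13 5/13 1195/793 5 -8 S
2 9/2 45/26 45/52 207/52 5 -9 E
3 18/13 90/17 45/17 1323/221 6 -9 N
4 45/53 45/41 45/82 6615/4346 6 -8 W
5 90/61 10/13 5/13 1195/793 5 -8 S
6 9/2 45/26 45/52 207/52 5 -9 E
final 6 -9 N

n=0: pose=(6,-8,W); sL=45/53, sR=45/41; mL=45/82, mR=6615/4346; mL+mR=4500/2173 → advance +1; mR−mL=2115/2173 → turn +1·90°
n=1: pose=(5,-8,S); sL=90/61, sR=10/13; mL=5/13, mR=1195/793; mL+mR=1500/793 → advance +1; mR−mL=890/793 → turn +1·90°
n=2: pose=(5,-9,E); sL=9/2, sR=45/26; mL=45/52, mR=207/52; mL+mR=63/13 → advance +1; mR−mL=81/26 → turn +1·90°
n=3: pose=(6,-9,N); sL=18/13, sR=90/17; mL=45/17, mR=1323/221; mL+mR=1908/221 → advance +1; mR−mL=738/221 → turn +1·90°
n=4: pose=(6,-8,W); sL=45/53, sR=45/41; mL=45/82, mR=6615/4346; mL+mR=4500/2173 → advance +1; mR−mL=2115/2173 → turn +1·90°
n=5: pose=(5,-8,S); sL=90/61, sR=10/13; mL=5/13, mR=1195/793; mL+mR=1500/793 → advance +1; mR−mL=890/793 → turn +1·90°
n=6: pose=(5,-9,E); sL=9/2, sR=45/26; mL=45/52, mR=207/52; mL+mR=63/13 → advance +1; mR−mL=81/26 → turn +1·90°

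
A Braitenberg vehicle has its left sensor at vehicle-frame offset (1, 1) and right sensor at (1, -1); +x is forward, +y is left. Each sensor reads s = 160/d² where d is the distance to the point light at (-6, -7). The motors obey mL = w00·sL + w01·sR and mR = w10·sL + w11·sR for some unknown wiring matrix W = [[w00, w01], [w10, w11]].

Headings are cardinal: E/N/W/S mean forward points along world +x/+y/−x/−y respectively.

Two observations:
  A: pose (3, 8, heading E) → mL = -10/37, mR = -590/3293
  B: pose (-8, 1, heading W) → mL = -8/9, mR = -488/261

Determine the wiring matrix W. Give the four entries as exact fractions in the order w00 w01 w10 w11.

0 -1/2 -1 1/2

obs A: pose=(3,8,E) → sL=40/89, sR=20/37, mL=-10/37, mR=-590/3293
obs B: pose=(-8,1,W) → sL=80/29, sR=16/9, mL=-8/9, mR=-488/261
sensor matrix S = [[40/89, 20/37], [80/29, 16/9]]; det S = -594880/859473
solve [mL_A; mL_B] = S·[w00; w01] and [mR_A; mR_B] = S·[w10; w11]:
  w00 = 0, w01 = -1/2, w10 = -1, w11 = 1/2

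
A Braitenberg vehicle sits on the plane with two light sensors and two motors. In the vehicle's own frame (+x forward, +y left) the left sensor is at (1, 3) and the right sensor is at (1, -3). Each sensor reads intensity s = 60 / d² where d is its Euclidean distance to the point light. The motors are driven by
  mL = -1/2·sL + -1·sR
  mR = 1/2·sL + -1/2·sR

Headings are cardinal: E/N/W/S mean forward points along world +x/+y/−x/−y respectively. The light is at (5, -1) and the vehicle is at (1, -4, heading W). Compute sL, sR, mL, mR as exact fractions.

60/61 12/5 -882/305 -216/305

left sensor world pos  = (0, -7); dL² = 61
right sensor world pos = (0, -1); dR² = 25
sL = 60/61 = 60/61
sR = 60/25 = 12/5
mL = -1/2·sL + -1·sR = -882/305
mR = 1/2·sL + -1/2·sR = -216/305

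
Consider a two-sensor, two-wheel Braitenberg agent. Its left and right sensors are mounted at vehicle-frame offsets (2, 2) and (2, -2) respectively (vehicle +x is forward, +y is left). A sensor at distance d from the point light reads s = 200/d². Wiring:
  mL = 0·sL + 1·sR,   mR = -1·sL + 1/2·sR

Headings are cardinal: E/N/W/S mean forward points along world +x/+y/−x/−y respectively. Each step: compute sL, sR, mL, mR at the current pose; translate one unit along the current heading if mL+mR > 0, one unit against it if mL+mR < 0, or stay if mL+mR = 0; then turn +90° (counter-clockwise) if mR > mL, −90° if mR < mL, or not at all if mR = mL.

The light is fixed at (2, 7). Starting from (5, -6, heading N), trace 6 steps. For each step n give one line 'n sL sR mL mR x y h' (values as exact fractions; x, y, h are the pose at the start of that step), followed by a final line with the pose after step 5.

0 100/61 100/73 100/73 -4250/4453 5 -6 N
1 8/5 200/221 200/221 -1268/1105 5 -5 E
2 50/53 50/49 50/49 -1125/2597 4 -5 S
3 8/9 200/121 200/121 -68/1089 4 -6 W
4 100/61 20/13 20/13 -690/793 3 -6 N
5 200/109 40/41 40/41 -6020/4469 3 -5 E
final 2 -5 S

n=0: pose=(5,-6,N); sL=100/61, sR=100/73; mL=100/73, mR=-4250/4453; mL+mR=1850/4453 → advance +1; mR−mL=-10350/4453 → turn -1·90°
n=1: pose=(5,-5,E); sL=8/5, sR=200/221; mL=200/221, mR=-1268/1105; mL+mR=-268/1105 → advance -1; mR−mL=-2268/1105 → turn -1·90°
n=2: pose=(4,-5,S); sL=50/53, sR=50/49; mL=50/49, mR=-1125/2597; mL+mR=1525/2597 → advance +1; mR−mL=-3775/2597 → turn -1·90°
n=3: pose=(4,-6,W); sL=8/9, sR=200/121; mL=200/121, mR=-68/1089; mL+mR=1732/1089 → advance +1; mR−mL=-1868/1089 → turn -1·90°
n=4: pose=(3,-6,N); sL=100/61, sR=20/13; mL=20/13, mR=-690/793; mL+mR=530/793 → advance +1; mR−mL=-1910/793 → turn -1·90°
n=5: pose=(3,-5,E); sL=200/109, sR=40/41; mL=40/41, mR=-6020/4469; mL+mR=-1660/4469 → advance -1; mR−mL=-10380/4469 → turn -1·90°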